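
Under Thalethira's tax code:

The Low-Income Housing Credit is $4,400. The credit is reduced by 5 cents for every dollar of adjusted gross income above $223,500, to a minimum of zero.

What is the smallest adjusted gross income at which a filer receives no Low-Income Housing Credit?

The credit falls by 5% of each dollar above $223,500, so it reaches zero when the excess is $4,400 / 5% = $88,000: income = $223,500 + $88,000 = $311,500.

$311,500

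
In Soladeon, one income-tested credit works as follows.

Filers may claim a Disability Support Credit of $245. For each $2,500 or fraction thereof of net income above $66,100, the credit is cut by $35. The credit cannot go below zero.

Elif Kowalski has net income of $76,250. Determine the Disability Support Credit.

$70

Disability Support Credit: income exceeds $66,100 by $10,150, which is 5 full-or-partial $2,500 increments; reduction = 5 × $35 = $175, leaving $70.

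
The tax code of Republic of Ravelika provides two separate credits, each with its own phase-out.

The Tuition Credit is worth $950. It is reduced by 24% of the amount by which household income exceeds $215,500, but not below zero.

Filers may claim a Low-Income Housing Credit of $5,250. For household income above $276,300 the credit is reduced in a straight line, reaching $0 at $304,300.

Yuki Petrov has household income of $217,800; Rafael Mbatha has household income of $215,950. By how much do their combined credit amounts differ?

$444

Yuki ($217,800): Tuition Credit: 24% of the $2,300 excess over $215,500 is $552; credit = $950 − $552 = $398. Low-Income Housing Credit: $217,800 is at or below the $276,300 threshold, so the full $5,250 applies. total $398 + $5,250 = $5,648
Rafael ($215,950): Tuition Credit: 24% of the $450 excess over $215,500 is $108; credit = $950 − $108 = $842. Low-Income Housing Credit: $215,950 is at or below the $276,300 threshold, so the full $5,250 applies. total $842 + $5,250 = $6,092
Difference: |$5,648 − $6,092| = $444.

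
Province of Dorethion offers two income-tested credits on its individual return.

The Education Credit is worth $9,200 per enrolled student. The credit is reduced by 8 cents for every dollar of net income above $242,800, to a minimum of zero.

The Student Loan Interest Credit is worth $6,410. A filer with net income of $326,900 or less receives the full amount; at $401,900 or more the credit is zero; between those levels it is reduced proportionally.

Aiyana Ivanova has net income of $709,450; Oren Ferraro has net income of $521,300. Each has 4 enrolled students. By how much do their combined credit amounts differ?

$14,520

Aiyana ($709,450): Education Credit: base = 4 × $9,200 = $36,800. 8% of the $466,650 excess over $242,800 is $37,332 ≥ base, so the credit is $0. Student Loan Interest Credit: $709,450 is at or above $401,900, so the credit is $0. total $0 + $0 = $0
Oren ($521,300): Education Credit: base = 4 × $9,200 = $36,800. 8% of the $278,500 excess over $242,800 is $22,280; credit = $36,800 − $22,280 = $14,520. Student Loan Interest Credit: $521,300 is at or above $401,900, so the credit is $0. total $14,520 + $0 = $14,520
Difference: |$0 − $14,520| = $14,520.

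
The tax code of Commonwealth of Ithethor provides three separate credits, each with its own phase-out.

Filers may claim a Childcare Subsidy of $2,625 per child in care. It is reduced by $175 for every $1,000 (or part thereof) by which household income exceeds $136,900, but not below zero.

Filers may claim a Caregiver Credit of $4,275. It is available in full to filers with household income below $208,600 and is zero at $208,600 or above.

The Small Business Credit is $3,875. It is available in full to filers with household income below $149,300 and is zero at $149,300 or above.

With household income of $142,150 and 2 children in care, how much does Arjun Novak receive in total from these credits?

$12,350

Childcare Subsidy: base = 2 × $2,625 = $5,250. income exceeds $136,900 by $5,250, which is 6 full-or-partial $1,000 increments; reduction = 6 × $175 = $1,050, leaving $4,200.
Caregiver Credit: $142,150 is below the $208,600 cutoff, so the full $4,275 applies.
Small Business Credit: $142,150 is below the $149,300 cutoff, so the full $3,875 applies.
Total: $4,200 + $4,275 + $3,875 = $12,350.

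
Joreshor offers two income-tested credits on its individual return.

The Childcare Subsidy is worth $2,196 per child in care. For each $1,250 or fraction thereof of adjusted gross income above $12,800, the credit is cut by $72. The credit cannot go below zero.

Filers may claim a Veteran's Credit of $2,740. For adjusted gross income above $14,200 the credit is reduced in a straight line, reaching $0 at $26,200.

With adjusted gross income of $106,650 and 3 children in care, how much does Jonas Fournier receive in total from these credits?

Childcare Subsidy: base = 3 × $2,196 = $6,588. income exceeds $12,800 by $93,850, which is 76 full-or-partial $1,250 increments; reduction = 76 × $72 = $5,472, leaving $1,116.
Veteran's Credit: $106,650 is at or above $26,200, so the credit is $0.
Total: $1,116 + $0 = $1,116.

$1,116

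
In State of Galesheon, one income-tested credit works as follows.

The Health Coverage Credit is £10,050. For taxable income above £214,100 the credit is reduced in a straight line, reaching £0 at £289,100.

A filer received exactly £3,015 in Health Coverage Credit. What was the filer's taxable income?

£266,600

£3,015 is 3,015/10,050 of the full £10,050, so 7,035/10,050 of the £75,000 range has been used: income = £214,100 + £75,000 × 7,035/10,050 = £266,600.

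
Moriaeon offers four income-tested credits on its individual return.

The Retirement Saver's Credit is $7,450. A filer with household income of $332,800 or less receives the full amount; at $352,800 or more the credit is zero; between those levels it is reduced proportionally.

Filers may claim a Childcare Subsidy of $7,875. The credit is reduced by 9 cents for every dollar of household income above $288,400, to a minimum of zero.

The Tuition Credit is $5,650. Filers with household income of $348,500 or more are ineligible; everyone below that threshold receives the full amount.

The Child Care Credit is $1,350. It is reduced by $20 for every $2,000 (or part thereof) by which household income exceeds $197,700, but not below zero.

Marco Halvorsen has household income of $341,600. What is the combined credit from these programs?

$12,909

Retirement Saver's Credit: $341,600 is $8,800 into a $20,000 phase-out range, leaving 11,200/20,000 of the credit: $7,450 × 11,200/20,000 = $4,172.
Childcare Subsidy: 9% of the $53,200 excess over $288,400 is $4,788; credit = $7,875 − $4,788 = $3,087.
Tuition Credit: $341,600 is below the $348,500 cutoff, so the full $5,650 applies.
Child Care Credit: income exceeds $197,700 by $143,900 → 72 increments × $20 = $1,440 ≥ base, so the credit is $0.
Total: $4,172 + $3,087 + $5,650 + $0 = $12,909.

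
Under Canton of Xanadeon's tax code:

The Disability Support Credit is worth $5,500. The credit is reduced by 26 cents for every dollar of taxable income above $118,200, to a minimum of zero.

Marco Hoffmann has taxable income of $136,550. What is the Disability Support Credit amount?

Disability Support Credit: 26% of the $18,350 excess over $118,200 is $4,771; credit = $5,500 − $4,771 = $729.

$729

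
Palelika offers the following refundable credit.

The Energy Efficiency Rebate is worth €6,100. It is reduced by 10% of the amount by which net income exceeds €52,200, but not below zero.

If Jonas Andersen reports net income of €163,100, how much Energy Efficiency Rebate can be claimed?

€0

Energy Efficiency Rebate: 10% of the €110,900 excess over €52,200 is €11,090 ≥ base, so the credit is €0.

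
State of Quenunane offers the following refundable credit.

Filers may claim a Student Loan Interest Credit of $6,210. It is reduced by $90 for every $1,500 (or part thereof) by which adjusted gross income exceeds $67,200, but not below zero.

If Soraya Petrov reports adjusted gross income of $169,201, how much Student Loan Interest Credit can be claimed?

Student Loan Interest Credit: income exceeds $67,200 by $102,001 → 69 increments × $90 = $6,210 ≥ base, so the credit is $0.

$0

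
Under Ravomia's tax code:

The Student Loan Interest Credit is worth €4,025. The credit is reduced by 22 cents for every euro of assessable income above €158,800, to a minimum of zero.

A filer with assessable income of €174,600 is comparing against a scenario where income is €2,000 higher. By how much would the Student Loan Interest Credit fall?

At €174,600 — 22% of the €15,800 excess over €158,800 is €3,476; credit = €4,025 − €3,476 = €549.
At €176,600 — 22% of the €17,800 excess over €158,800 is €3,916; credit = €4,025 − €3,916 = €109.
Lost: €549 − €109 = €440.

€440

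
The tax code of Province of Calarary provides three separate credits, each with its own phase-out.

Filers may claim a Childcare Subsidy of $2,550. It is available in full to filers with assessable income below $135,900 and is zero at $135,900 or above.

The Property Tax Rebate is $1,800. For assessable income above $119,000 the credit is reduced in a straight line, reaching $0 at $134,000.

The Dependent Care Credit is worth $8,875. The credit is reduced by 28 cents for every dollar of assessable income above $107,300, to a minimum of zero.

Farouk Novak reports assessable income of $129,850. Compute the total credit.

Childcare Subsidy: $129,850 is below the $135,900 cutoff, so the full $2,550 applies.
Property Tax Rebate: $129,850 is $10,850 into a $15,000 phase-out range, leaving 4,150/15,000 of the credit: $1,800 × 4,150/15,000 = $498.
Dependent Care Credit: 28% of the $22,550 excess over $107,300 is $6,314; credit = $8,875 − $6,314 = $2,561.
Total: $2,550 + $498 + $2,561 = $5,609.

$5,609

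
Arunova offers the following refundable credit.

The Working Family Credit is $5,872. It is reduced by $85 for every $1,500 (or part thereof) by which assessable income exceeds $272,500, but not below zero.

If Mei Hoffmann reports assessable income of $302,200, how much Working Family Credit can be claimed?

Working Family Credit: income exceeds $272,500 by $29,700, which is 20 full-or-partial $1,500 increments; reduction = 20 × $85 = $1,700, leaving $4,172.

$4,172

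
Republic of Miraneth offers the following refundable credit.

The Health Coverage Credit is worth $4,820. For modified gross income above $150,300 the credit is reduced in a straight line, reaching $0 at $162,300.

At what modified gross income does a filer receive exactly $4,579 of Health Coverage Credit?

$150,900

$4,579 is 4,579/4,820 of the full $4,820, so 241/4,820 of the $12,000 range has been used: income = $150,300 + $12,000 × 241/4,820 = $150,900.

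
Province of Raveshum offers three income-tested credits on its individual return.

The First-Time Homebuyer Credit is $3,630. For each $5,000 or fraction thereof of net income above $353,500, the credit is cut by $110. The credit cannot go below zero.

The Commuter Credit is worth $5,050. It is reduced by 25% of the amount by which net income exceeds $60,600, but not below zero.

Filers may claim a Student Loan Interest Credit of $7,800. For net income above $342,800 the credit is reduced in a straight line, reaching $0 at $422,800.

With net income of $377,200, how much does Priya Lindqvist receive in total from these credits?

First-Time Homebuyer Credit: income exceeds $353,500 by $23,700, which is 5 full-or-partial $5,000 increments; reduction = 5 × $110 = $550, leaving $3,080.
Commuter Credit: 25% of the $316,600 excess over $60,600 is $79,150 ≥ base, so the credit is $0.
Student Loan Interest Credit: $377,200 is $34,400 into a $80,000 phase-out range, leaving 45,600/80,000 of the credit: $7,800 × 45,600/80,000 = $4,446.
Total: $3,080 + $0 + $4,446 = $7,526.

$7,526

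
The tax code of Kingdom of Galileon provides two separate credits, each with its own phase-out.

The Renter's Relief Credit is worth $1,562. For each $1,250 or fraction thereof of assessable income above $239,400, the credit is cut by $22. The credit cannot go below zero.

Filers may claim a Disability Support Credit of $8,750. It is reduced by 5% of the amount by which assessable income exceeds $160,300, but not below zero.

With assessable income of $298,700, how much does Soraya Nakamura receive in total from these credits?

$2,336

Renter's Relief Credit: income exceeds $239,400 by $59,300, which is 48 full-or-partial $1,250 increments; reduction = 48 × $22 = $1,056, leaving $506.
Disability Support Credit: 5% of the $138,400 excess over $160,300 is $6,920; credit = $8,750 − $6,920 = $1,830.
Total: $506 + $1,830 = $2,336.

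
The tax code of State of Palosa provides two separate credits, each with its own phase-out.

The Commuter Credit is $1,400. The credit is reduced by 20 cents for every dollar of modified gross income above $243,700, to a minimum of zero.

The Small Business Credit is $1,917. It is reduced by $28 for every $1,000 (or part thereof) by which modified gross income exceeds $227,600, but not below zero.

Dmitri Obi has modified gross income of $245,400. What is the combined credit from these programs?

Commuter Credit: 20% of the $1,700 excess over $243,700 is $340; credit = $1,400 − $340 = $1,060.
Small Business Credit: income exceeds $227,600 by $17,800, which is 18 full-or-partial $1,000 increments; reduction = 18 × $28 = $504, leaving $1,413.
Total: $1,060 + $1,413 = $2,473.

$2,473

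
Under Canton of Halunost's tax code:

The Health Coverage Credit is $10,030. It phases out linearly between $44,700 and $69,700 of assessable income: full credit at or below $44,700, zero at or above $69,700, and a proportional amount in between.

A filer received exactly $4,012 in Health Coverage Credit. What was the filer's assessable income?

$59,700

$4,012 is 4,012/10,030 of the full $10,030, so 6,018/10,030 of the $25,000 range has been used: income = $44,700 + $25,000 × 6,018/10,030 = $59,700.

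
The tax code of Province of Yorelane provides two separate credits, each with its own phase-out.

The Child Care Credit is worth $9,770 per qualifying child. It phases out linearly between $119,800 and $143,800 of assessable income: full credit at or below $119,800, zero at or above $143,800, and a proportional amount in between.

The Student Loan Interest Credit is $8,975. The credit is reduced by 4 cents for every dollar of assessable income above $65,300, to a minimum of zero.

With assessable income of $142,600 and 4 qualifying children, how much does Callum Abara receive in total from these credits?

$7,837

Child Care Credit: base = 4 × $9,770 = $39,080. $142,600 is $22,800 into a $24,000 phase-out range, leaving 1,200/24,000 of the credit: $39,080 × 1,200/24,000 = $1,954.
Student Loan Interest Credit: 4% of the $77,300 excess over $65,300 is $3,092; credit = $8,975 − $3,092 = $5,883.
Total: $1,954 + $5,883 = $7,837.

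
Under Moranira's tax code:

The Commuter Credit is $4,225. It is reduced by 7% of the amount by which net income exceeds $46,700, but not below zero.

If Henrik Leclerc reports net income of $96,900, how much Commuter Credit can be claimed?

$711

Commuter Credit: 7% of the $50,200 excess over $46,700 is $3,514; credit = $4,225 − $3,514 = $711.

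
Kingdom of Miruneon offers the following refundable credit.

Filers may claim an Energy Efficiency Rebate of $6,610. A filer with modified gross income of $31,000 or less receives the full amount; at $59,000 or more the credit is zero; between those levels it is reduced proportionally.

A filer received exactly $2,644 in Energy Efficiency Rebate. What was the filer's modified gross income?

$47,800

$2,644 is 2,644/6,610 of the full $6,610, so 3,966/6,610 of the $28,000 range has been used: income = $31,000 + $28,000 × 3,966/6,610 = $47,800.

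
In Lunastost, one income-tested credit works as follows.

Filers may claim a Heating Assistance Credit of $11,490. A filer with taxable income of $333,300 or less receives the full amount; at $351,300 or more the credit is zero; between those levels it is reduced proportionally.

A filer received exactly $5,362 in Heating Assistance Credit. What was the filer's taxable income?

$5,362 is 5,362/11,490 of the full $11,490, so 6,128/11,490 of the $18,000 range has been used: income = $333,300 + $18,000 × 6,128/11,490 = $342,900.

$342,900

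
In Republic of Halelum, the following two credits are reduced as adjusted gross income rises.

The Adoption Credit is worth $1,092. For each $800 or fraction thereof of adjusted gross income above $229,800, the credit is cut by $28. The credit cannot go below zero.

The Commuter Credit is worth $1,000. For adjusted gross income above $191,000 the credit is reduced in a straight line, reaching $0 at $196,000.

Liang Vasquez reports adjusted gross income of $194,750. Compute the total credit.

$1,342

Adoption Credit: $194,750 is at or below the $229,800 threshold, so the full $1,092 applies.
Commuter Credit: $194,750 is $3,750 into a $5,000 phase-out range, leaving 1,250/5,000 of the credit: $1,000 × 1,250/5,000 = $250.
Total: $1,092 + $250 = $1,342.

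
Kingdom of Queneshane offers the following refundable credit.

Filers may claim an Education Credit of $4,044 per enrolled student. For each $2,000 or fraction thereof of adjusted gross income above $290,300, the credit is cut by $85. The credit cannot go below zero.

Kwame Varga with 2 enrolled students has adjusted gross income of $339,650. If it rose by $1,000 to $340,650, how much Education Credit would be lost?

$85

At $339,650 — base = 2 × $4,044 = $8,088. income exceeds $290,300 by $49,350, which is 25 full-or-partial $2,000 increments; reduction = 25 × $85 = $2,125, leaving $5,963.
At $340,650 — base = 2 × $4,044 = $8,088. income exceeds $290,300 by $50,350, which is 26 full-or-partial $2,000 increments; reduction = 26 × $85 = $2,210, leaving $5,878.
Lost: $5,963 − $5,878 = $85.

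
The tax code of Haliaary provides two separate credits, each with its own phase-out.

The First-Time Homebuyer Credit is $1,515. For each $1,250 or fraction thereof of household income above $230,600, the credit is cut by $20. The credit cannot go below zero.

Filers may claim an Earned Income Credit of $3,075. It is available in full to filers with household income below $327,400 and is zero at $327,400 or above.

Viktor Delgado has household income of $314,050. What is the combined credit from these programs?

$3,250

First-Time Homebuyer Credit: income exceeds $230,600 by $83,450, which is 67 full-or-partial $1,250 increments; reduction = 67 × $20 = $1,340, leaving $175.
Earned Income Credit: $314,050 is below the $327,400 cutoff, so the full $3,075 applies.
Total: $175 + $3,075 = $3,250.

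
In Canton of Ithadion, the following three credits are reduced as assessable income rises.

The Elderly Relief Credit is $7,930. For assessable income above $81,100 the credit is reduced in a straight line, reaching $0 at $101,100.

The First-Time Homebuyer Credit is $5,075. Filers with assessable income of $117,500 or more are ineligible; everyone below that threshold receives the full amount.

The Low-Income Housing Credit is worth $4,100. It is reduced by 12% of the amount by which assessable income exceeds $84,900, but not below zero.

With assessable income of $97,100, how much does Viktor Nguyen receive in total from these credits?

Elderly Relief Credit: $97,100 is $16,000 into a $20,000 phase-out range, leaving 4,000/20,000 of the credit: $7,930 × 4,000/20,000 = $1,586.
First-Time Homebuyer Credit: $97,100 is below the $117,500 cutoff, so the full $5,075 applies.
Low-Income Housing Credit: 12% of the $12,200 excess over $84,900 is $1,464; credit = $4,100 − $1,464 = $2,636.
Total: $1,586 + $5,075 + $2,636 = $9,297.

$9,297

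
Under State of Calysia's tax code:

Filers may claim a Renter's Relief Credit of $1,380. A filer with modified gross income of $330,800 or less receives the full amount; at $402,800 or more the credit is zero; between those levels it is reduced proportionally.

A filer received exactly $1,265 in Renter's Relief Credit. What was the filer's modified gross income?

$336,800

$1,265 is 1,265/1,380 of the full $1,380, so 115/1,380 of the $72,000 range has been used: income = $330,800 + $72,000 × 115/1,380 = $336,800.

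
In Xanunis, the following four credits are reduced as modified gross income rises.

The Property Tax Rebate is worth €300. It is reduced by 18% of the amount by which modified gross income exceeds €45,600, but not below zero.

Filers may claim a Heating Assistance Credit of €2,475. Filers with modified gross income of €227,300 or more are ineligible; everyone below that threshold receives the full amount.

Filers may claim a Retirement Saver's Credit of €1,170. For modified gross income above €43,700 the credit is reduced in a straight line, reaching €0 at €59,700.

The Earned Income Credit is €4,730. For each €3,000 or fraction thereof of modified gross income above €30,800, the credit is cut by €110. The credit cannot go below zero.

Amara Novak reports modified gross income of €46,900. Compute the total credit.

Property Tax Rebate: 18% of the €1,300 excess over €45,600 is €234; credit = €300 − €234 = €66.
Heating Assistance Credit: €46,900 is below the €227,300 cutoff, so the full €2,475 applies.
Retirement Saver's Credit: €46,900 is €3,200 into a €16,000 phase-out range, leaving 12,800/16,000 of the credit: €1,170 × 12,800/16,000 = €936.
Earned Income Credit: income exceeds €30,800 by €16,100, which is 6 full-or-partial €3,000 increments; reduction = 6 × €110 = €660, leaving €4,070.
Total: €66 + €2,475 + €936 + €4,070 = €7,547.

€7,547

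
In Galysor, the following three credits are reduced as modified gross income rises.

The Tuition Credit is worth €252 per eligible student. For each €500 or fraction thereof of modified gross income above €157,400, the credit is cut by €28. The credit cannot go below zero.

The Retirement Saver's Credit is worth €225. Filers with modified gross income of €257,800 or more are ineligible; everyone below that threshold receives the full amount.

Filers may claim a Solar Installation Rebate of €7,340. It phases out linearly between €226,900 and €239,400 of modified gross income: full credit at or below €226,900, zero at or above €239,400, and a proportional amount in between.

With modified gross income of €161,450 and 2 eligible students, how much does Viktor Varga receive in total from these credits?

Tuition Credit: base = 2 × €252 = €504. income exceeds €157,400 by €4,050, which is 9 full-or-partial €500 increments; reduction = 9 × €28 = €252, leaving €252.
Retirement Saver's Credit: €161,450 is below the €257,800 cutoff, so the full €225 applies.
Solar Installation Rebate: €161,450 is at or below the €226,900 threshold, so the full €7,340 applies.
Total: €252 + €225 + €7,340 = €7,817.

€7,817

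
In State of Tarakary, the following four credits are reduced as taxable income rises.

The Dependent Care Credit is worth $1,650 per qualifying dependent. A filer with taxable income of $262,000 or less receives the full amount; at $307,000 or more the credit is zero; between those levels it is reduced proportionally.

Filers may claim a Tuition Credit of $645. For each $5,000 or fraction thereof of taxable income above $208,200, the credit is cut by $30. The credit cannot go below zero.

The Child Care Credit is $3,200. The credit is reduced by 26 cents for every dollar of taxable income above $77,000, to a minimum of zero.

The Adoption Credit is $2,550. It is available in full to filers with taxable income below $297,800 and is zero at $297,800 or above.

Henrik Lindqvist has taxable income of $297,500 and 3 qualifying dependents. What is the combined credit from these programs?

Dependent Care Credit: base = 3 × $1,650 = $4,950. $297,500 is $35,500 into a $45,000 phase-out range, leaving 9,500/45,000 of the credit: $4,950 × 9,500/45,000 = $1,045.
Tuition Credit: income exceeds $208,200 by $89,300, which is 18 full-or-partial $5,000 increments; reduction = 18 × $30 = $540, leaving $105.
Child Care Credit: 26% of the $220,500 excess over $77,000 is $57,330 ≥ base, so the credit is $0.
Adoption Credit: $297,500 is below the $297,800 cutoff, so the full $2,550 applies.
Total: $1,045 + $105 + $0 + $2,550 = $3,700.

$3,700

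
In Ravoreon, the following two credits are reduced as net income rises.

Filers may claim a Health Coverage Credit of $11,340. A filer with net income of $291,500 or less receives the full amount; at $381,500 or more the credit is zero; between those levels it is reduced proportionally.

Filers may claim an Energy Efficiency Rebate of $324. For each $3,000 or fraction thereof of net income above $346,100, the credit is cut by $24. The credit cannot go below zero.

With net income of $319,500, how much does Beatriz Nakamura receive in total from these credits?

$8,136

Health Coverage Credit: $319,500 is $28,000 into a $90,000 phase-out range, leaving 62,000/90,000 of the credit: $11,340 × 62,000/90,000 = $7,812.
Energy Efficiency Rebate: $319,500 is at or below the $346,100 threshold, so the full $324 applies.
Total: $7,812 + $324 = $8,136.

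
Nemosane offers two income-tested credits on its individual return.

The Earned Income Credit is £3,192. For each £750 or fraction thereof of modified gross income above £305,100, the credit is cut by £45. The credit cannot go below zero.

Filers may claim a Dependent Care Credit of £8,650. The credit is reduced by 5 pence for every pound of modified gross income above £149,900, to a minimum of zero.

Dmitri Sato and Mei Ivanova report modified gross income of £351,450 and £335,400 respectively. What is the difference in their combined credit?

£945

Dmitri (£351,450): Earned Income Credit: income exceeds £305,100 by £46,350, which is 62 full-or-partial £750 increments; reduction = 62 × £45 = £2,790, leaving £402. Dependent Care Credit: 5% of the £201,550 excess over £149,900 is £10,077.50 ≥ base, so the credit is £0. total £402 + £0 = £402
Mei (£335,400): Earned Income Credit: income exceeds £305,100 by £30,300, which is 41 full-or-partial £750 increments; reduction = 41 × £45 = £1,845, leaving £1,347. Dependent Care Credit: 5% of the £185,500 excess over £149,900 is £9,275 ≥ base, so the credit is £0. total £1,347 + £0 = £1,347
Difference: |£402 − £1,347| = £945.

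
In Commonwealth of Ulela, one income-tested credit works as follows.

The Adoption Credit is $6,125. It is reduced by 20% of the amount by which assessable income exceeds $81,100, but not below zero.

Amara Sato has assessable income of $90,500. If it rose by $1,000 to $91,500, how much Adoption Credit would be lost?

$200

At $90,500 — 20% of the $9,400 excess over $81,100 is $1,880; credit = $6,125 − $1,880 = $4,245.
At $91,500 — 20% of the $10,400 excess over $81,100 is $2,080; credit = $6,125 − $2,080 = $4,045.
Lost: $4,245 − $4,045 = $200.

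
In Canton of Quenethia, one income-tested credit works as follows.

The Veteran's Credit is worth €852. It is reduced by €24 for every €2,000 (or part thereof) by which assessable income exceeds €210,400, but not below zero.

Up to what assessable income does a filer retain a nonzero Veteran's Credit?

€280,400

After 35 increments the reduction is 35 × €24 = €840, leaving €12; one more increment wipes it out. Increment 35 ends at excess 35 × €2,000 = €70,000, so the highest qualifying income is €210,400 + €70,000 = €280,400.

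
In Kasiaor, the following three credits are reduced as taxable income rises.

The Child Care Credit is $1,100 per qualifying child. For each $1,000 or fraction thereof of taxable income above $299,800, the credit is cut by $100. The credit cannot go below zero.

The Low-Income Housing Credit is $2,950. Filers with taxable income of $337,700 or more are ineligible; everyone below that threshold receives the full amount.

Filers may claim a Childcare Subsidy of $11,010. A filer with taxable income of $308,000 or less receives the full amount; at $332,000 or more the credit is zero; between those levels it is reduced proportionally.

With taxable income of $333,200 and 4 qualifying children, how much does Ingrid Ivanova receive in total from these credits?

Child Care Credit: base = 4 × $1,100 = $4,400. income exceeds $299,800 by $33,400, which is 34 full-or-partial $1,000 increments; reduction = 34 × $100 = $3,400, leaving $1,000.
Low-Income Housing Credit: $333,200 is below the $337,700 cutoff, so the full $2,950 applies.
Childcare Subsidy: $333,200 is at or above $332,000, so the credit is $0.
Total: $1,000 + $2,950 + $0 = $3,950.

$3,950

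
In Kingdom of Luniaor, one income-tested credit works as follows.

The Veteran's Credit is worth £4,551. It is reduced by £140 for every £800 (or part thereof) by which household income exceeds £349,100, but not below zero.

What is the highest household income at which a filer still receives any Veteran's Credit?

After 32 increments the reduction is 32 × £140 = £4,480, leaving £71; one more increment wipes it out. Increment 32 ends at excess 32 × £800 = £25,600, so the highest qualifying income is £349,100 + £25,600 = £374,700.

£374,700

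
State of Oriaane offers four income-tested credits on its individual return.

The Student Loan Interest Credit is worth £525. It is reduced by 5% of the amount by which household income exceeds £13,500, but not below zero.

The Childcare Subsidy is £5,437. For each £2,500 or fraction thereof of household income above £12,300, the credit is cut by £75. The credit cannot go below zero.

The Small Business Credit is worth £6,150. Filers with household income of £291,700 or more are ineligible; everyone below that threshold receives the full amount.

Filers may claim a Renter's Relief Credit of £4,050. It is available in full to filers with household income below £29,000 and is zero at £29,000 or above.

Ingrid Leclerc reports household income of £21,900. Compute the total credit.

£15,442

Student Loan Interest Credit: 5% of the £8,400 excess over £13,500 is £420; credit = £525 − £420 = £105.
Childcare Subsidy: income exceeds £12,300 by £9,600, which is 4 full-or-partial £2,500 increments; reduction = 4 × £75 = £300, leaving £5,137.
Small Business Credit: £21,900 is below the £291,700 cutoff, so the full £6,150 applies.
Renter's Relief Credit: £21,900 is below the £29,000 cutoff, so the full £4,050 applies.
Total: £105 + £5,137 + £6,150 + £4,050 = £15,442.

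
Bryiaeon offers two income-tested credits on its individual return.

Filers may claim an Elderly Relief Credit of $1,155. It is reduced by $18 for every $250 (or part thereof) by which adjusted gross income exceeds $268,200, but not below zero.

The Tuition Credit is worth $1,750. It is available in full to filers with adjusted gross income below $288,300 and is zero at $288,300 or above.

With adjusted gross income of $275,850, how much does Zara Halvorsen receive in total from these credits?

$2,347

Elderly Relief Credit: income exceeds $268,200 by $7,650, which is 31 full-or-partial $250 increments; reduction = 31 × $18 = $558, leaving $597.
Tuition Credit: $275,850 is below the $288,300 cutoff, so the full $1,750 applies.
Total: $597 + $1,750 = $2,347.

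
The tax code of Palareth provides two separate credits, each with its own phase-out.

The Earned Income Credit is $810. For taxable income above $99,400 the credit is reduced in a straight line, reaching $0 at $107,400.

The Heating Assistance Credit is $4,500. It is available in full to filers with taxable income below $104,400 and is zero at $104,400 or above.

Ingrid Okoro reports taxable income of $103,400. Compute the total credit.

$4,905

Earned Income Credit: $103,400 is $4,000 into a $8,000 phase-out range, leaving 4,000/8,000 of the credit: $810 × 4,000/8,000 = $405.
Heating Assistance Credit: $103,400 is below the $104,400 cutoff, so the full $4,500 applies.
Total: $405 + $4,500 = $4,905.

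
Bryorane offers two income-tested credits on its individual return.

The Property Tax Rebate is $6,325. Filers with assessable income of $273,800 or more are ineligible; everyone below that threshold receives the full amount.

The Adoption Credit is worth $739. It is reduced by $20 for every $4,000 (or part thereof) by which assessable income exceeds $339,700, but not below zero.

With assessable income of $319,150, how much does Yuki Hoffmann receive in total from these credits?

$739

Property Tax Rebate: $319,150 meets or exceeds the $273,800 cutoff, so the credit is $0.
Adoption Credit: $319,150 is at or below the $339,700 threshold, so the full $739 applies.
Total: $0 + $739 = $739.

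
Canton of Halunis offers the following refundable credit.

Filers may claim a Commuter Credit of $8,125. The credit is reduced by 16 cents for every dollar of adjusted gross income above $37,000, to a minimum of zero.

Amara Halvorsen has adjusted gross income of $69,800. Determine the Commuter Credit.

$2,877

Commuter Credit: 16% of the $32,800 excess over $37,000 is $5,248; credit = $8,125 − $5,248 = $2,877.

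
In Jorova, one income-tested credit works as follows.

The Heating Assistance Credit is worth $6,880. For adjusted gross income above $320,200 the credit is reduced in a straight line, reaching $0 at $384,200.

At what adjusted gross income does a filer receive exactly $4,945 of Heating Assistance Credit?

$338,200

$4,945 is 4,945/6,880 of the full $6,880, so 1,935/6,880 of the $64,000 range has been used: income = $320,200 + $64,000 × 1,935/6,880 = $338,200.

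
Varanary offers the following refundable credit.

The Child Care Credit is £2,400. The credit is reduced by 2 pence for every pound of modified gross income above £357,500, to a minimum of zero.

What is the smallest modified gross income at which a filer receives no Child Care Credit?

The credit falls by 2% of each pound above £357,500, so it reaches zero when the excess is £2,400 / 2% = £120,000: income = £357,500 + £120,000 = £477,500.

£477,500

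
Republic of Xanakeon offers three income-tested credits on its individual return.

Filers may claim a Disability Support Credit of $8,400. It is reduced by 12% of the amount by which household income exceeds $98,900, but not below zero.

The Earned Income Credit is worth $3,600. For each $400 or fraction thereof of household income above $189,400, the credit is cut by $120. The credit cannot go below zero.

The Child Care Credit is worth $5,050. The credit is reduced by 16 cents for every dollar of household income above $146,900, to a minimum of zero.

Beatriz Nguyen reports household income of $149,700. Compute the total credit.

$10,506

Disability Support Credit: 12% of the $50,800 excess over $98,900 is $6,096; credit = $8,400 − $6,096 = $2,304.
Earned Income Credit: $149,700 is at or below the $189,400 threshold, so the full $3,600 applies.
Child Care Credit: 16% of the $2,800 excess over $146,900 is $448; credit = $5,050 − $448 = $4,602.
Total: $2,304 + $3,600 + $4,602 = $10,506.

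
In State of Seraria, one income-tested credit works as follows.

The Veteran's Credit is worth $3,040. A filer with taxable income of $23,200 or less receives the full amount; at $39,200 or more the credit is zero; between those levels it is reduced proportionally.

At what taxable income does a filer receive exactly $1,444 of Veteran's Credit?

$1,444 is 1,444/3,040 of the full $3,040, so 1,596/3,040 of the $16,000 range has been used: income = $23,200 + $16,000 × 1,596/3,040 = $31,600.

$31,600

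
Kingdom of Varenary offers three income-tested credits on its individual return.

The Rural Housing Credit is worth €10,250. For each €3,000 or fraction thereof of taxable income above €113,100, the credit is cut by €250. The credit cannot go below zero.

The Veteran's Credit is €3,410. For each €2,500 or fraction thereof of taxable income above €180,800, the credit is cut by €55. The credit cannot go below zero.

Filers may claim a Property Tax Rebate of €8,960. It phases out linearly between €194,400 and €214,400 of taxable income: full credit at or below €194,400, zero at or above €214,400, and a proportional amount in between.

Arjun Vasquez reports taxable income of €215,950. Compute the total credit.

€4,085

Rural Housing Credit: income exceeds €113,100 by €102,850, which is 35 full-or-partial €3,000 increments; reduction = 35 × €250 = €8,750, leaving €1,500.
Veteran's Credit: income exceeds €180,800 by €35,150, which is 15 full-or-partial €2,500 increments; reduction = 15 × €55 = €825, leaving €2,585.
Property Tax Rebate: €215,950 is at or above €214,400, so the credit is €0.
Total: €1,500 + €2,585 + €0 = €4,085.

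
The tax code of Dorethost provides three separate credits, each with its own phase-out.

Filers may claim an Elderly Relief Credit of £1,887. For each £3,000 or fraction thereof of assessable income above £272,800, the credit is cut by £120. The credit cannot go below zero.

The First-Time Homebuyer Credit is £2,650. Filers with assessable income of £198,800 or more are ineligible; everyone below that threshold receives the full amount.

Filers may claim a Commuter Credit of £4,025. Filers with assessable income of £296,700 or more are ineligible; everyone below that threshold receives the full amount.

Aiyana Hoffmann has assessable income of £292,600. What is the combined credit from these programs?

£5,072

Elderly Relief Credit: income exceeds £272,800 by £19,800, which is 7 full-or-partial £3,000 increments; reduction = 7 × £120 = £840, leaving £1,047.
First-Time Homebuyer Credit: £292,600 meets or exceeds the £198,800 cutoff, so the credit is £0.
Commuter Credit: £292,600 is below the £296,700 cutoff, so the full £4,025 applies.
Total: £1,047 + £0 + £4,025 = £5,072.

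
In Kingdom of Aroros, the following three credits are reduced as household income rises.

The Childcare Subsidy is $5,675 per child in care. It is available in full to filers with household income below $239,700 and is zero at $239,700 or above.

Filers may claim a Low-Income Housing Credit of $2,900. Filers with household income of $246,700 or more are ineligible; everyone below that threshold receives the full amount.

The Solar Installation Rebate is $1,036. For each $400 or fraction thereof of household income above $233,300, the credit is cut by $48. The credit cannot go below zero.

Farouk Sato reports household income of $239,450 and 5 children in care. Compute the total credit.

$31,543

Childcare Subsidy: base = 5 × $5,675 = $28,375. $239,450 is below the $239,700 cutoff, so the full $28,375 applies.
Low-Income Housing Credit: $239,450 is below the $246,700 cutoff, so the full $2,900 applies.
Solar Installation Rebate: income exceeds $233,300 by $6,150, which is 16 full-or-partial $400 increments; reduction = 16 × $48 = $768, leaving $268.
Total: $28,375 + $2,900 + $268 = $31,543.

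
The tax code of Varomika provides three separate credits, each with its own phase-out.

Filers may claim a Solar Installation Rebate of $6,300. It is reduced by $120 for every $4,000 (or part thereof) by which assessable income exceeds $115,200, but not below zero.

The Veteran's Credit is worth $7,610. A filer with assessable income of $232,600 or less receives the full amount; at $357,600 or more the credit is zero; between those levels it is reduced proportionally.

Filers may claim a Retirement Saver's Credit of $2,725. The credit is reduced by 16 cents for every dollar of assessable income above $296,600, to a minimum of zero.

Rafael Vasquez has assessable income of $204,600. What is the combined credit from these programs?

$13,875

Solar Installation Rebate: income exceeds $115,200 by $89,400, which is 23 full-or-partial $4,000 increments; reduction = 23 × $120 = $2,760, leaving $3,540.
Veteran's Credit: $204,600 is at or below the $232,600 threshold, so the full $7,610 applies.
Retirement Saver's Credit: $204,600 is at or below the $296,600 threshold, so the full $2,725 applies.
Total: $3,540 + $7,610 + $2,725 = $13,875.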